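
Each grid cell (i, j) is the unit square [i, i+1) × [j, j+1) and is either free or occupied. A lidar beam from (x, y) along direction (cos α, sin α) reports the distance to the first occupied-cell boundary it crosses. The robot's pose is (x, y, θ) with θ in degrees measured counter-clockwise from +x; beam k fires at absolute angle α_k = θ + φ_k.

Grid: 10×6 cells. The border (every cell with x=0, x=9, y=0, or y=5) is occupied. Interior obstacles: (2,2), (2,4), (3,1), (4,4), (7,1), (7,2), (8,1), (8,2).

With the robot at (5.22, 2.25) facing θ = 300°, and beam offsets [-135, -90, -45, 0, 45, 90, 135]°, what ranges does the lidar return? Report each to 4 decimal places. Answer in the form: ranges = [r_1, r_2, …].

beam 1: φ=-135°, α=165°
  d=(-0.9659,0.2588)  start (5,2)  tX=0.2278 tY=2.8978  stride 1/|dx|=1.0353 1/|dy|=3.8637
    cross x-line → (4,2), t=0.2278
    cross x-line → (3,2), t=1.2630
    cross x-line → (2,2), t=2.2983 (wall)
  → r_1 = 2.2983
beam 2: φ=-90°, α=210°
  d=(-0.8660,-0.5000)  start (5,2)  tX=0.2540 tY=0.5000  stride 1/|dx|=1.1547 1/|dy|=2.0000
    cross x-line → (4,2), t=0.2540
    cross y-line → (4,1), t=0.5000
    cross x-line → (3,1), t=1.4087 (wall)
  → r_2 = 1.4087
beam 3: φ=-45°, α=255°
  d=(-0.2588,-0.9659)  start (5,2)  tX=0.8500 tY=0.2588  stride 1/|dx|=3.8637 1/|dy|=1.0353
    cross y-line → (5,1), t=0.2588
    cross x-line → (4,1), t=0.8500
    cross y-line → (4,0), t=1.2941 (wall)
  → r_3 = 1.2941
beam 4: φ=0°, α=300°
  d=(0.5000,-0.8660)  start (5,2)  tX=1.5600 tY=0.2887  stride 1/|dx|=2.0000 1/|dy|=1.1547
    cross y-line → (5,1), t=0.2887
    cross y-line → (5,0), t=1.4434 (wall)
  → r_4 = 1.4434
beam 5: φ=45°, α=345°
  d=(0.9659,-0.2588)  start (5,2)  tX=0.8075 tY=0.9659  stride 1/|dx|=1.0353 1/|dy|=3.8637
    cross x-line → (6,2), t=0.8075
    cross y-line → (6,1), t=0.9659
    cross x-line → (7,1), t=1.8428 (wall)
  → r_5 = 1.8428
beam 6: φ=90°, α=30°
  d=(0.8660,0.5000)  start (5,2)  tX=0.9007 tY=1.5000  stride 1/|dx|=1.1547 1/|dy|=2.0000
    cross x-line → (6,2), t=0.9007
    cross y-line → (6,3), t=1.5000
    cross x-line → (7,3), t=2.0554
    cross x-line → (8,3), t=3.2101
    cross y-line → (8,4), t=3.5000
    cross x-line → (9,4), t=4.3648 (wall)
  → r_6 = 4.3648
beam 7: φ=135°, α=75°
  d=(0.2588,0.9659)  start (5,2)  tX=3.0137 tY=0.7765  stride 1/|dx|=3.8637 1/|dy|=1.0353
    cross y-line → (5,3), t=0.7765
    cross y-line → (5,4), t=1.8117
    cross y-line → (5,5), t=2.8470 (wall)
  → r_7 = 2.8470

ranges = [2.2983, 1.4087, 1.2941, 1.4434, 1.8428, 4.3648, 2.8470]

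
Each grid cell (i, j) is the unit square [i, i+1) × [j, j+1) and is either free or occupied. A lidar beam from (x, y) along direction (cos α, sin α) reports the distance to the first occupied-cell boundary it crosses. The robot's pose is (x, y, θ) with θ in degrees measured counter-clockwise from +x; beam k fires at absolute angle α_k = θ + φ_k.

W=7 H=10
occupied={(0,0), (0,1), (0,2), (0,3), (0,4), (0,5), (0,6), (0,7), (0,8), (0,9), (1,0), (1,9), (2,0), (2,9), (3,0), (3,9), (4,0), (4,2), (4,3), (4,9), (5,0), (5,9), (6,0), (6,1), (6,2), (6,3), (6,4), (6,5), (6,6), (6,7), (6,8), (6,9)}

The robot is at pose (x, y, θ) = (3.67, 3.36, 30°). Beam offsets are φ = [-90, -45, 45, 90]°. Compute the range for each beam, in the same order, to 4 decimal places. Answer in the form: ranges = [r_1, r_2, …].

ranges = [0.6600, 0.3416, 5.8390, 5.3400]

beam 1: φ=-90°, α=300°
  direction (0.5000, -0.8660); cell (3,3); t to first gridline: x 0.6600, y 0.4157 (then +2.0000 / +1.1547)
    (3,2) via y @ 0.4157
    (4,2) via x @ 0.6600  # hit
  → r_1 = 0.6600
beam 2: φ=-45°, α=345°
  direction (0.9659, -0.2588); cell (3,3); t to first gridline: x 0.3416, y 1.3909 (then +1.0353 / +3.8637)
    (4,3) via x @ 0.3416  # hit
  → r_2 = 0.3416
beam 3: φ=45°, α=75°
  direction (0.2588, 0.9659); cell (3,3); t to first gridline: x 1.2750, y 0.6626 (then +3.8637 / +1.0353)
    (3,4) via y @ 0.6626
    (4,4) via x @ 1.2750
    (4,5) via y @ 1.6979
    (4,6) via y @ 2.7331
    (4,7) via y @ 3.7684
    (4,8) via y @ 4.8037
    (5,8) via x @ 5.1387
    (5,9) via y @ 5.8390  # hit
  → r_3 = 5.8390
beam 4: φ=90°, α=120°
  direction (-0.5000, 0.8660); cell (3,3); t to first gridline: x 1.3400, y 0.7390 (then +2.0000 / +1.1547)
    (3,4) via y @ 0.7390
    (2,4) via x @ 1.3400
    (2,5) via y @ 1.8937
    (2,6) via y @ 3.0484
    (1,6) via x @ 3.3400
    (1,7) via y @ 4.2031
    (0,7) via x @ 5.3400  # hit
  → r_4 = 5.3400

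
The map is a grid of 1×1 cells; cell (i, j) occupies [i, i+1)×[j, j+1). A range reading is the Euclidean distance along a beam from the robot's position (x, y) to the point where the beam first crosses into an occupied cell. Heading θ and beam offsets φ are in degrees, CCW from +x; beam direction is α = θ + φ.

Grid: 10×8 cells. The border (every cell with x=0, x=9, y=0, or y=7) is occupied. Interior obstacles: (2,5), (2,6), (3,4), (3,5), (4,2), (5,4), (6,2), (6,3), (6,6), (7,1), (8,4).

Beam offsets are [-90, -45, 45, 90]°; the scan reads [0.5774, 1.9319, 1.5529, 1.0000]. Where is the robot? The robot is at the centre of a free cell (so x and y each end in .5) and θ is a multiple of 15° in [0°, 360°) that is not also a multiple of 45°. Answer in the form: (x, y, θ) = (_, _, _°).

(x, y, θ) = (1.5, 4.5, 300°)

Enumerate (i+0.5, j+0.5, θ) over the 37 free cells and 16 admissible headings. For each, cast all 4 beams and compare to the given ranges.
  (8.5, 6.5, 255°): beam 1 = 1.5529 ≠ 0.5774 ✗
  (1.5, 1.5, 300°): beam 2 = 0.5176 ≠ 1.9319 ✗
  (5.5, 6.5, 210°): beam 4 = 2.8868 ≠ 1.0000 ✗
  …
  (1.5, 4.5, 300°): r_1=0.5774, r_2=1.9319, r_3=1.5529, r_4=1.0000 — all match ✓
No second candidate reproduces the full scan.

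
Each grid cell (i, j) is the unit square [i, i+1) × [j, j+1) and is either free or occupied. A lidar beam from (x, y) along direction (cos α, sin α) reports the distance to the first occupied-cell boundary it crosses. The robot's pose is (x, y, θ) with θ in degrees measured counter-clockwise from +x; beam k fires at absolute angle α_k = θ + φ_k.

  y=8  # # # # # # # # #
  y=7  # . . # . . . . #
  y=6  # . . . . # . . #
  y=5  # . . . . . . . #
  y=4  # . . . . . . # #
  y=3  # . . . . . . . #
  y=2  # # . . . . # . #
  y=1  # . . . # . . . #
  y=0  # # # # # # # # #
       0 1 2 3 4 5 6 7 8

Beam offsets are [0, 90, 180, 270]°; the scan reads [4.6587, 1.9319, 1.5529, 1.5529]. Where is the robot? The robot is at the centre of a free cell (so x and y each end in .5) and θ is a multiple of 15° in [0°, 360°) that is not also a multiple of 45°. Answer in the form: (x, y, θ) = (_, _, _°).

Enumerate (i+0.5, j+0.5, θ) over the 43 free cells and 16 admissible headings. For each, cast all 4 beams and compare to the given ranges.
  (6.5, 6.5, 345°): beam 1 = 1.5529 ≠ 4.6587 ✗
  (3.5, 3.5, 330°): beam 1 = 2.8868 ≠ 4.6587 ✗
  (6.5, 1.5, 15°): beam 1 = 1.5529 ≠ 4.6587 ✗
  (3.5, 2.5, 210°): beam 1 = 2.8868 ≠ 4.6587 ✗
  …
  (5.5, 4.5, 195°): r_1=4.6587, r_2=1.9319, r_3=1.5529, r_4=1.5529 — all match ✓
Only this pose fits every beam.

(x, y, θ) = (5.5, 4.5, 195°)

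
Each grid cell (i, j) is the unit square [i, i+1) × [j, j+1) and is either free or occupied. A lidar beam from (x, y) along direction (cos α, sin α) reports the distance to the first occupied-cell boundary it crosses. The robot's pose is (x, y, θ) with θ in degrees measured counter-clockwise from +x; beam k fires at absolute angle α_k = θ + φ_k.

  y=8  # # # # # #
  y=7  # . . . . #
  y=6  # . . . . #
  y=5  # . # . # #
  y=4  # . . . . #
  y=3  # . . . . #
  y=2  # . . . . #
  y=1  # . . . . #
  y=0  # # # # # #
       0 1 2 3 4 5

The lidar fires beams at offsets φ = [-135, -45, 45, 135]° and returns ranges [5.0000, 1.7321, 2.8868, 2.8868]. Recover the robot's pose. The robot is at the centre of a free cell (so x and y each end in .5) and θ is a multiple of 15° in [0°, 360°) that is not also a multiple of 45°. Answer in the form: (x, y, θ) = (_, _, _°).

(x, y, θ) = (2.5, 3.5, 195°)

Candidates: 26 free-cell centres × 16 headings = 416 poses. Raycast each; keep the one whose scan matches to 4 dp.
  (1.5, 2.5, 120°): beam 1 = 3.6235 ≠ 5.0000 ✗
  (4.5, 6.5, 330°): beam 1 = 1.9319 ≠ 5.0000 ✗
  (2.5, 3.5, 330°): beam 1 = 1.5529 ≠ 5.0000 ✗
  (2.5, 6.5, 120°): beam 1 = 1.9319 ≠ 5.0000 ✗
  …
  (2.5, 3.5, 195°): r_1=5.0000, r_2=1.7321, r_3=2.8868, r_4=2.8868 — all match ✓
Only this pose fits every beam.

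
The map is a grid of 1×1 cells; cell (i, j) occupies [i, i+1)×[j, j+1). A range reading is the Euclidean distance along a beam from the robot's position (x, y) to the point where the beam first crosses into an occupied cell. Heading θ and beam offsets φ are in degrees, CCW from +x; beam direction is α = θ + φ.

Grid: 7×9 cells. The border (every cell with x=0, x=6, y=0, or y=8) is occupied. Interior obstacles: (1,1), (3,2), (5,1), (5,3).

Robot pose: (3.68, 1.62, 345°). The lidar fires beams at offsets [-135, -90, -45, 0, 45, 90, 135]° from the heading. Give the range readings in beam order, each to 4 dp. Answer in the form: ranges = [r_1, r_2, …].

beam 1: φ=-135°, α=210°
  cosα=-0.8660 sinα=-0.5000 | (3,1) | tMaxX 0.7852 tMaxY 1.2400 | tΔX 1.1547 tΔY 2.0000
    t=0.7852 [x] (2,1)
    t=1.2400 [y] (2,0) — stop
  → r_1 = 1.2400
beam 2: φ=-90°, α=255°
  cosα=-0.2588 sinα=-0.9659 | (3,1) | tMaxX 2.6273 tMaxY 0.6419 | tΔX 3.8637 tΔY 1.0353
    t=0.6419 [y] (3,0) — stop
  → r_2 = 0.6419
beam 3: φ=-45°, α=300°
  cosα=0.5000 sinα=-0.8660 | (3,1) | tMaxX 0.6400 tMaxY 0.7159 | tΔX 2.0000 tΔY 1.1547
    t=0.6400 [x] (4,1)
    t=0.7159 [y] (4,0) — stop
  → r_3 = 0.7159
beam 4: φ=0°, α=345°
  cosα=0.9659 sinα=-0.2588 | (3,1) | tMaxX 0.3313 tMaxY 2.3955 | tΔX 1.0353 tΔY 3.8637
    t=0.3313 [x] (4,1)
    t=1.3666 [x] (5,1) — stop
  → r_4 = 1.3666
beam 5: φ=45°, α=30°
  cosα=0.8660 sinα=0.5000 | (3,1) | tMaxX 0.3695 tMaxY 0.7600 | tΔX 1.1547 tΔY 2.0000
    t=0.3695 [x] (4,1)
    t=0.7600 [y] (4,2)
    t=1.5242 [x] (5,2)
    t=2.6789 [x] (6,2) — stop
  → r_5 = 2.6789
beam 6: φ=90°, α=75°
  cosα=0.2588 sinα=0.9659 | (3,1) | tMaxX 1.2364 tMaxY 0.3934 | tΔX 3.8637 tΔY 1.0353
    t=0.3934 [y] (3,2) — stop
  → r_6 = 0.3934
beam 7: φ=135°, α=120°
  cosα=-0.5000 sinα=0.8660 | (3,1) | tMaxX 1.3600 tMaxY 0.4388 | tΔX 2.0000 tΔY 1.1547
    t=0.4388 [y] (3,2) — stop
  → r_7 = 0.4388

ranges = [1.2400, 0.6419, 0.7159, 1.3666, 2.6789, 0.3934, 0.4388]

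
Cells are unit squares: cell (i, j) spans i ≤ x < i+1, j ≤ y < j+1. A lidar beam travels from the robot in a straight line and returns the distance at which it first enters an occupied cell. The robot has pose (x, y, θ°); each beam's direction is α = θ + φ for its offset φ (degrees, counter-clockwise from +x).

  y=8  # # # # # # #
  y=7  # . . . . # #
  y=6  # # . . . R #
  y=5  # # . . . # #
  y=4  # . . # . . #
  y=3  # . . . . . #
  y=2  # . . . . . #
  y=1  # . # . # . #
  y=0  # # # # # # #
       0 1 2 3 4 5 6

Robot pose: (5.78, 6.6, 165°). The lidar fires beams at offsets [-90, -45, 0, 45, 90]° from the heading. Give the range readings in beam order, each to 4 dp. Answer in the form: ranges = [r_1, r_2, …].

ranges = [0.4141, 0.4619, 4.9486, 3.2000, 0.6212]

beam 1: φ=-90°, α=75°
  cosα=0.2588 sinα=0.9659 | (5,6) | tMaxX 0.8500 tMaxY 0.4141 | tΔX 3.8637 tΔY 1.0353
    t=0.4141 [y] (5,7) — stop
  → r_1 = 0.4141
beam 2: φ=-45°, α=120°
  cosα=-0.5000 sinα=0.8660 | (5,6) | tMaxX 1.5600 tMaxY 0.4619 | tΔX 2.0000 tΔY 1.1547
    t=0.4619 [y] (5,7) — stop
  → r_2 = 0.4619
beam 3: φ=0°, α=165°
  cosα=-0.9659 sinα=0.2588 | (5,6) | tMaxX 0.8075 tMaxY 1.5455 | tΔX 1.0353 tΔY 3.8637
    t=0.8075 [x] (4,6)
    t=1.5455 [y] (4,7)
    t=1.8428 [x] (3,7)
    t=2.8781 [x] (2,7)
    t=3.9133 [x] (1,7)
    t=4.9486 [x] (0,7) — stop
  → r_3 = 4.9486
beam 4: φ=45°, α=210°
  cosα=-0.8660 sinα=-0.5000 | (5,6) | tMaxX 0.9007 tMaxY 1.2000 | tΔX 1.1547 tΔY 2.0000
    t=0.9007 [x] (4,6)
    t=1.2000 [y] (4,5)
    t=2.0554 [x] (3,5)
    t=3.2000 [y] (3,4) — stop
  → r_4 = 3.2000
beam 5: φ=90°, α=255°
  cosα=-0.2588 sinα=-0.9659 | (5,6) | tMaxX 3.0137 tMaxY 0.6212 | tΔX 3.8637 tΔY 1.0353
    t=0.6212 [y] (5,5) — stop
  → r_5 = 0.6212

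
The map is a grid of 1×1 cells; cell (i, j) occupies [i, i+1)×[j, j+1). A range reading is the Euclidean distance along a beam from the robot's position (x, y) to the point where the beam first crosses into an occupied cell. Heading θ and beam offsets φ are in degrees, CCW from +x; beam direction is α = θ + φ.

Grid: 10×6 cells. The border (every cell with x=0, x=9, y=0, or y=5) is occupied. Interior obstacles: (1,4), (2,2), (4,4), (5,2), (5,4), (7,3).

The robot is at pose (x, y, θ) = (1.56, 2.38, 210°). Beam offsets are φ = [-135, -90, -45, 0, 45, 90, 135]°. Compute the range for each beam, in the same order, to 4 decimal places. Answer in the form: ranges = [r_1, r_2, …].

ranges = [1.6771, 1.1200, 0.5798, 0.6466, 1.4287, 1.5935, 0.4555]

beam 1: φ=-135°, α=75°
  cosα=0.2588 sinα=0.9659 | (1,2) | tMaxX 1.7000 tMaxY 0.6419 | tΔX 3.8637 tΔY 1.0353
    t=0.6419 [y] (1,3)
    t=1.6771 [y] (1,4) — stop
  → r_1 = 1.6771
beam 2: φ=-90°, α=120°
  cosα=-0.5000 sinα=0.8660 | (1,2) | tMaxX 1.1200 tMaxY 0.7159 | tΔX 2.0000 tΔY 1.1547
    t=0.7159 [y] (1,3)
    t=1.1200 [x] (0,3) — stop
  → r_2 = 1.1200
beam 3: φ=-45°, α=165°
  cosα=-0.9659 sinα=0.2588 | (1,2) | tMaxX 0.5798 tMaxY 2.3955 | tΔX 1.0353 tΔY 3.8637
    t=0.5798 [x] (0,2) — stop
  → r_3 = 0.5798
beam 4: φ=0°, α=210°
  cosα=-0.8660 sinα=-0.5000 | (1,2) | tMaxX 0.6466 tMaxY 0.7600 | tΔX 1.1547 tΔY 2.0000
    t=0.6466 [x] (0,2) — stop
  → r_4 = 0.6466
beam 5: φ=45°, α=255°
  cosα=-0.2588 sinα=-0.9659 | (1,2) | tMaxX 2.1637 tMaxY 0.3934 | tΔX 3.8637 tΔY 1.0353
    t=0.3934 [y] (1,1)
    t=1.4287 [y] (1,0) — stop
  → r_5 = 1.4287
beam 6: φ=90°, α=300°
  cosα=0.5000 sinα=-0.8660 | (1,2) | tMaxX 0.8800 tMaxY 0.4388 | tΔX 2.0000 tΔY 1.1547
    t=0.4388 [y] (1,1)
    t=0.8800 [x] (2,1)
    t=1.5935 [y] (2,0) — stop
  → r_6 = 1.5935
beam 7: φ=135°, α=345°
  cosα=0.9659 sinα=-0.2588 | (1,2) | tMaxX 0.4555 tMaxY 1.4682 | tΔX 1.0353 tΔY 3.8637
    t=0.4555 [x] (2,2) — stop
  → r_7 = 0.4555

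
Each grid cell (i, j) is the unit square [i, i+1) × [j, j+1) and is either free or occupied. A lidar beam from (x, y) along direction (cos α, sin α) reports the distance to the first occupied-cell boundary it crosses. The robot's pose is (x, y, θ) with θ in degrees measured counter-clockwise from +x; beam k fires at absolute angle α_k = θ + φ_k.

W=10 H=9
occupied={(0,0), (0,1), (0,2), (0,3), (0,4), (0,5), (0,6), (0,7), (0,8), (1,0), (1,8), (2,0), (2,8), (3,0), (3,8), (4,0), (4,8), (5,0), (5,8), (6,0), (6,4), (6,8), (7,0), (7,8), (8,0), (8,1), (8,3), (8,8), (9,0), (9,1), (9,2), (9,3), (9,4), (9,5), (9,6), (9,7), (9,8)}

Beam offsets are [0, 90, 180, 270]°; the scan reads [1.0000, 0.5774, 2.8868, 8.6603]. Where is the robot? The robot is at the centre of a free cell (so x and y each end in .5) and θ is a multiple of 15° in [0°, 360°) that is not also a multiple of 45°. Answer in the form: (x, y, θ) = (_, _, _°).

(x, y, θ) = (1.5, 3.5, 120°)

The pose lattice has 53·16 = 848 candidates. Test each by forward raycasting.
  (8.5, 5.5, 255°): beam 1 = 1.5529 ≠ 1.0000 ✗
  (4.5, 7.5, 30°): beam 3 = 4.0415 ≠ 2.8868 ✗
  (4.5, 2.5, 285°): beam 1 = 1.5529 ≠ 1.0000 ✗
  (7.5, 5.5, 330°): beam 1 = 1.7321 ≠ 1.0000 ✗
  (3.5, 1.5, 15°): beam 1 = 5.6940 ≠ 1.0000 ✗
  …
  (1.5, 3.5, 120°): r_1=1.0000, r_2=0.5774, r_3=2.8868, r_4=8.6603 — all match ✓
Only this pose fits every beam.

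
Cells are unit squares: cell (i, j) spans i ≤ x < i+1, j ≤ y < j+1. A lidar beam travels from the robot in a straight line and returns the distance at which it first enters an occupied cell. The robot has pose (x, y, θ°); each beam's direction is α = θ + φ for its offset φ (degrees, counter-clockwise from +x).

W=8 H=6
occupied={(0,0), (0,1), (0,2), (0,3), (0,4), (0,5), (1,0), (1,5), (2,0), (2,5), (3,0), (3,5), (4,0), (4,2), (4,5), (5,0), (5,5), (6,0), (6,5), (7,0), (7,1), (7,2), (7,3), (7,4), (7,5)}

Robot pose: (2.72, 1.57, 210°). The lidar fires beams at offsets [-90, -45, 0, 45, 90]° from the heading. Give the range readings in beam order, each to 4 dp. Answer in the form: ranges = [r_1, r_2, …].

beam 1: φ=-90°, α=120°
  d=(-0.5000,0.8660)  start (2,1)  tX=1.4400 tY=0.4965  stride 1/|dx|=2.0000 1/|dy|=1.1547
    cross y-line → (2,2), t=0.4965
    cross x-line → (1,2), t=1.4400
    cross y-line → (1,3), t=1.6512
    cross y-line → (1,4), t=2.8059
    cross x-line → (0,4), t=3.4400 (wall)
  → r_1 = 3.4400
beam 2: φ=-45°, α=165°
  d=(-0.9659,0.2588)  start (2,1)  tX=0.7454 tY=1.6614  stride 1/|dx|=1.0353 1/|dy|=3.8637
    cross x-line → (1,1), t=0.7454
    cross y-line → (1,2), t=1.6614
    cross x-line → (0,2), t=1.7807 (wall)
  → r_2 = 1.7807
beam 3: φ=0°, α=210°
  d=(-0.8660,-0.5000)  start (2,1)  tX=0.8314 tY=1.1400  stride 1/|dx|=1.1547 1/|dy|=2.0000
    cross x-line → (1,1), t=0.8314
    cross y-line → (1,0), t=1.1400 (wall)
  → r_3 = 1.1400
beam 4: φ=45°, α=255°
  d=(-0.2588,-0.9659)  start (2,1)  tX=2.7819 tY=0.5901  stride 1/|dx|=3.8637 1/|dy|=1.0353
    cross y-line → (2,0), t=0.5901 (wall)
  → r_4 = 0.5901
beam 5: φ=90°, α=300°
  d=(0.5000,-0.8660)  start (2,1)  tX=0.5600 tY=0.6582  stride 1/|dx|=2.0000 1/|dy|=1.1547
    cross x-line → (3,1), t=0.5600
    cross y-line → (3,0), t=0.6582 (wall)
  → r_5 = 0.6582

ranges = [3.4400, 1.7807, 1.1400, 0.5901, 0.6582]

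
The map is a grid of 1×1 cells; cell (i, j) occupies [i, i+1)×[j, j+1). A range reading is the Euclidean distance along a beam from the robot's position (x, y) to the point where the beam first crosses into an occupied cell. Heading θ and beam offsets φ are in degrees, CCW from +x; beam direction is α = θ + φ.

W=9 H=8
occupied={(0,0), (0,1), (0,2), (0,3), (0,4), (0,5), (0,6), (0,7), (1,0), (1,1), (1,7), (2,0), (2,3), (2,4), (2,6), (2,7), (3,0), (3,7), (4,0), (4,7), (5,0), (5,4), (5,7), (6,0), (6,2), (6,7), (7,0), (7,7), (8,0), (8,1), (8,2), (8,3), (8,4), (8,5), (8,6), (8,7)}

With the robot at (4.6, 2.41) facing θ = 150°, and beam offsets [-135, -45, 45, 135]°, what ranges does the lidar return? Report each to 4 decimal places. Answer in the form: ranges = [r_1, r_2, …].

ranges = [1.4494, 4.7519, 2.6917, 1.4597]

beam 1: φ=-135°, α=15°
  direction (0.9659, 0.2588); cell (4,2); t to first gridline: x 0.4141, y 2.2796 (then +1.0353 / +3.8637)
    (5,2) via x @ 0.4141
    (6,2) via x @ 1.4494  # hit
  → r_1 = 1.4494
beam 2: φ=-45°, α=105°
  direction (-0.2588, 0.9659); cell (4,2); t to first gridline: x 2.3182, y 0.6108 (then +3.8637 / +1.0353)
    (4,3) via y @ 0.6108
    (4,4) via y @ 1.6461
    (3,4) via x @ 2.3182
    (3,5) via y @ 2.6814
    (3,6) via y @ 3.7166
    (3,7) via y @ 4.7519  # hit
  → r_2 = 4.7519
beam 3: φ=45°, α=195°
  direction (-0.9659, -0.2588); cell (4,2); t to first gridline: x 0.6212, y 1.5841 (then +1.0353 / +3.8637)
    (3,2) via x @ 0.6212
    (3,1) via y @ 1.5841
    (2,1) via x @ 1.6564
    (1,1) via x @ 2.6917  # hit
  → r_3 = 2.6917
beam 4: φ=135°, α=285°
  direction (0.2588, -0.9659); cell (4,2); t to first gridline: x 1.5455, y 0.4245 (then +3.8637 / +1.0353)
    (4,1) via y @ 0.4245
    (4,0) via y @ 1.4597  # hit
  → r_4 = 1.4597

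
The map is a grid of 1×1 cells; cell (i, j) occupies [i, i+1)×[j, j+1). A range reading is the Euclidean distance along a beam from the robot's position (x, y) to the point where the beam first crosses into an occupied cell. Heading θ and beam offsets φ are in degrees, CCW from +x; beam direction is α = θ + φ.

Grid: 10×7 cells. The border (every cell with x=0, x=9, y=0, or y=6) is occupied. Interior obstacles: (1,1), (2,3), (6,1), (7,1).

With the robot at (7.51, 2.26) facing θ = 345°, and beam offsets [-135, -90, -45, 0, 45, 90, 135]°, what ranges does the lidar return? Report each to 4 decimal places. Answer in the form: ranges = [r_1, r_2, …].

beam 1: φ=-135°, α=210°
  dir = (cos 210°, sin 210°) = (-0.8660, -0.5000); from cell (7,2)
  next x-line at t=0.5889, next y-line at t=0.5200; Δt_x=1.1547, Δt_y=2.0000
    y: enter (7,1) at t=0.5200 ← occupied
  → r_1 = 0.5200
beam 2: φ=-90°, α=255°
  dir = (cos 255°, sin 255°) = (-0.2588, -0.9659); from cell (7,2)
  next x-line at t=1.9705, next y-line at t=0.2692; Δt_x=3.8637, Δt_y=1.0353
    y: enter (7,1) at t=0.2692 ← occupied
  → r_2 = 0.2692
beam 3: φ=-45°, α=300°
  dir = (cos 300°, sin 300°) = (0.5000, -0.8660); from cell (7,2)
  next x-line at t=0.9800, next y-line at t=0.3002; Δt_x=2.0000, Δt_y=1.1547
    y: enter (7,1) at t=0.3002 ← occupied
  → r_3 = 0.3002
beam 4: φ=0°, α=345°
  dir = (cos 345°, sin 345°) = (0.9659, -0.2588); from cell (7,2)
  next x-line at t=0.5073, next y-line at t=1.0046; Δt_x=1.0353, Δt_y=3.8637
    x: enter (8,2) at t=0.5073
    y: enter (8,1) at t=1.0046
    x: enter (9,1) at t=1.5426 ← occupied
  → r_4 = 1.5426
beam 5: φ=45°, α=30°
  dir = (cos 30°, sin 30°) = (0.8660, 0.5000); from cell (7,2)
  next x-line at t=0.5658, next y-line at t=1.4800; Δt_x=1.1547, Δt_y=2.0000
    x: enter (8,2) at t=0.5658
    y: enter (8,3) at t=1.4800
    x: enter (9,3) at t=1.7205 ← occupied
  → r_5 = 1.7205
beam 6: φ=90°, α=75°
  dir = (cos 75°, sin 75°) = (0.2588, 0.9659); from cell (7,2)
  next x-line at t=1.8932, next y-line at t=0.7661; Δt_x=3.8637, Δt_y=1.0353
    y: enter (7,3) at t=0.7661
    y: enter (7,4) at t=1.8014
    x: enter (8,4) at t=1.8932
    y: enter (8,5) at t=2.8367
    y: enter (8,6) at t=3.8719 ← occupied
  → r_6 = 3.8719
beam 7: φ=135°, α=120°
  dir = (cos 120°, sin 120°) = (-0.5000, 0.8660); from cell (7,2)
  next x-line at t=1.0200, next y-line at t=0.8545; Δt_x=2.0000, Δt_y=1.1547
    y: enter (7,3) at t=0.8545
    x: enter (6,3) at t=1.0200
    y: enter (6,4) at t=2.0092
    x: enter (5,4) at t=3.0200
    y: enter (5,5) at t=3.1639
    y: enter (5,6) at t=4.3186 ← occupied
  → r_7 = 4.3186

ranges = [0.5200, 0.2692, 0.3002, 1.5426, 1.7205, 3.8719, 4.3186]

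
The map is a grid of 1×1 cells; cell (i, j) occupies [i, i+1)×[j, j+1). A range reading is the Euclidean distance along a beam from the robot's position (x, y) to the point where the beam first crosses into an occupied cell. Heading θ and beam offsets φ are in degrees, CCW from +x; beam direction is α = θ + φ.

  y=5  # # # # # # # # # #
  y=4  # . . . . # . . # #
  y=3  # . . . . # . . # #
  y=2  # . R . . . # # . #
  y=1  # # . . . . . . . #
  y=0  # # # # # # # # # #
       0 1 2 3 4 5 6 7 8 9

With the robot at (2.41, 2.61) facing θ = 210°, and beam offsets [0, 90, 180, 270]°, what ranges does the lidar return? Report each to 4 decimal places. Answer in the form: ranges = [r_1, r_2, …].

ranges = [1.2200, 1.8591, 2.9907, 2.7597]

beam 1: φ=0°, α=210°
  direction (-0.8660, -0.5000); cell (2,2); t to first gridline: x 0.4734, y 1.2200 (then +1.1547 / +2.0000)
    (1,2) via x @ 0.4734
    (1,1) via y @ 1.2200  # hit
  → r_1 = 1.2200
beam 2: φ=90°, α=300°
  direction (0.5000, -0.8660); cell (2,2); t to first gridline: x 1.1800, y 0.7044 (then +2.0000 / +1.1547)
    (2,1) via y @ 0.7044
    (3,1) via x @ 1.1800
    (3,0) via y @ 1.8591  # hit
  → r_2 = 1.8591
beam 3: φ=180°, α=30°
  direction (0.8660, 0.5000); cell (2,2); t to first gridline: x 0.6813, y 0.7800 (then +1.1547 / +2.0000)
    (3,2) via x @ 0.6813
    (3,3) via y @ 0.7800
    (4,3) via x @ 1.8360
    (4,4) via y @ 2.7800
    (5,4) via x @ 2.9907  # hit
  → r_3 = 2.9907
beam 4: φ=270°, α=120°
  direction (-0.5000, 0.8660); cell (2,2); t to first gridline: x 0.8200, y 0.4503 (then +2.0000 / +1.1547)
    (2,3) via y @ 0.4503
    (1,3) via x @ 0.8200
    (1,4) via y @ 1.6050
    (1,5) via y @ 2.7597  # hit
  → r_4 = 2.7597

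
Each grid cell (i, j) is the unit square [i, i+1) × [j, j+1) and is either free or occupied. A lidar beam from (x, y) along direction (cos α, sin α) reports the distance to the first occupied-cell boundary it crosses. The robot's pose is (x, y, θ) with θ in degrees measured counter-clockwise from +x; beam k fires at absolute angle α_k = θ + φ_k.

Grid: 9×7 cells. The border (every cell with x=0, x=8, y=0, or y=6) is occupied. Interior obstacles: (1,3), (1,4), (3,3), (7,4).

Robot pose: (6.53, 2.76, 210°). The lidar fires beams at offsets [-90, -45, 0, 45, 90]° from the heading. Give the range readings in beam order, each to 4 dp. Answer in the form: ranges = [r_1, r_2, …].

beam 1: φ=-90°, α=120°
  d=(-0.5000,0.8660)  start (6,2)  tX=1.0600 tY=0.2771  stride 1/|dx|=2.0000 1/|dy|=1.1547
    cross y-line → (6,3), t=0.2771
    cross x-line → (5,3), t=1.0600
    cross y-line → (5,4), t=1.4318
    cross y-line → (5,5), t=2.5865
    cross x-line → (4,5), t=3.0600
    cross y-line → (4,6), t=3.7412 (wall)
  → r_1 = 3.7412
beam 2: φ=-45°, α=165°
  d=(-0.9659,0.2588)  start (6,2)  tX=0.5487 tY=0.9273  stride 1/|dx|=1.0353 1/|dy|=3.8637
    cross x-line → (5,2), t=0.5487
    cross y-line → (5,3), t=0.9273
    cross x-line → (4,3), t=1.5840
    cross x-line → (3,3), t=2.6192 (wall)
  → r_2 = 2.6192
beam 3: φ=0°, α=210°
  d=(-0.8660,-0.5000)  start (6,2)  tX=0.6120 tY=1.5200  stride 1/|dx|=1.1547 1/|dy|=2.0000
    cross x-line → (5,2), t=0.6120
    cross y-line → (5,1), t=1.5200
    cross x-line → (4,1), t=1.7667
    cross x-line → (3,1), t=2.9214
    cross y-line → (3,0), t=3.5200 (wall)
  → r_3 = 3.5200
beam 4: φ=45°, α=255°
  d=(-0.2588,-0.9659)  start (6,2)  tX=2.0478 tY=0.7868  stride 1/|dx|=3.8637 1/|dy|=1.0353
    cross y-line → (6,1), t=0.7868
    cross y-line → (6,0), t=1.8221 (wall)
  → r_4 = 1.8221
beam 5: φ=90°, α=300°
  d=(0.5000,-0.8660)  start (6,2)  tX=0.9400 tY=0.8776  stride 1/|dx|=2.0000 1/|dy|=1.1547
    cross y-line → (6,1), t=0.8776
    cross x-line → (7,1), t=0.9400
    cross y-line → (7,0), t=2.0323 (wall)
  → r_5 = 2.0323

ranges = [3.7412, 2.6192, 3.5200, 1.8221, 2.0323]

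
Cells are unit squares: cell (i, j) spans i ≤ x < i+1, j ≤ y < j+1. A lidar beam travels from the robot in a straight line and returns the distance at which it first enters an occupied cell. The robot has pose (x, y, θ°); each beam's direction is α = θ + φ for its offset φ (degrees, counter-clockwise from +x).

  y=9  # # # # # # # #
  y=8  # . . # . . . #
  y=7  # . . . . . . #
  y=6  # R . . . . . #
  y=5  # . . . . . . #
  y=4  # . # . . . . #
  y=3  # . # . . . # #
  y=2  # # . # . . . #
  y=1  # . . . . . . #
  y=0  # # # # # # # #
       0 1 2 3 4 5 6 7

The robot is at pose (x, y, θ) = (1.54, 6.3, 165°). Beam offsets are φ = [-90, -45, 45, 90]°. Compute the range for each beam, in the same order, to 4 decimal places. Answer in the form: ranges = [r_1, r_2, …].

ranges = [2.7952, 1.0800, 0.6235, 2.0864]

beam 1: φ=-90°, α=75°
  dir = (cos 75°, sin 75°) = (0.2588, 0.9659); from cell (1,6)
  next x-line at t=1.7773, next y-line at t=0.7247; Δt_x=3.8637, Δt_y=1.0353
    y: enter (1,7) at t=0.7247
    y: enter (1,8) at t=1.7600
    x: enter (2,8) at t=1.7773
    y: enter (2,9) at t=2.7952 ← occupied
  → r_1 = 2.7952
beam 2: φ=-45°, α=120°
  dir = (cos 120°, sin 120°) = (-0.5000, 0.8660); from cell (1,6)
  next x-line at t=1.0800, next y-line at t=0.8083; Δt_x=2.0000, Δt_y=1.1547
    y: enter (1,7) at t=0.8083
    x: enter (0,7) at t=1.0800 ← occupied
  → r_2 = 1.0800
beam 3: φ=45°, α=210°
  dir = (cos 210°, sin 210°) = (-0.8660, -0.5000); from cell (1,6)
  next x-line at t=0.6235, next y-line at t=0.6000; Δt_x=1.1547, Δt_y=2.0000
    y: enter (1,5) at t=0.6000
    x: enter (0,5) at t=0.6235 ← occupied
  → r_3 = 0.6235
beam 4: φ=90°, α=255°
  dir = (cos 255°, sin 255°) = (-0.2588, -0.9659); from cell (1,6)
  next x-line at t=2.0864, next y-line at t=0.3106; Δt_x=3.8637, Δt_y=1.0353
    y: enter (1,5) at t=0.3106
    y: enter (1,4) at t=1.3459
    x: enter (0,4) at t=2.0864 ← occupied
  → r_4 = 2.0864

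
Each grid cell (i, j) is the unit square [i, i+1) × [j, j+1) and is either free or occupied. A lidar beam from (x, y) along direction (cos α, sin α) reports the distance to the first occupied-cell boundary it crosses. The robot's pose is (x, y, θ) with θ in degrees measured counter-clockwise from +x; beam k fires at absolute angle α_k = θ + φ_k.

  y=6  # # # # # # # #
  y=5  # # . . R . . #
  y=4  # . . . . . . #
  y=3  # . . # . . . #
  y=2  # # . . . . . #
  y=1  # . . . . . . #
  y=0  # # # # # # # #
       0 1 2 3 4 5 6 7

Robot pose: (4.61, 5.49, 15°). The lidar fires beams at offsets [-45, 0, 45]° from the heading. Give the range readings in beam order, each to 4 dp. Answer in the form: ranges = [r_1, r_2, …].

beam 1: φ=-45°, α=330°
  cosα=0.8660 sinα=-0.5000 | (4,5) | tMaxX 0.4503 tMaxY 0.9800 | tΔX 1.1547 tΔY 2.0000
    t=0.4503 [x] (5,5)
    t=0.9800 [y] (5,4)
    t=1.6050 [x] (6,4)
    t=2.7597 [x] (7,4) — stop
  → r_1 = 2.7597
beam 2: φ=0°, α=15°
  cosα=0.9659 sinα=0.2588 | (4,5) | tMaxX 0.4038 tMaxY 1.9705 | tΔX 1.0353 tΔY 3.8637
    t=0.4038 [x] (5,5)
    t=1.4390 [x] (6,5)
    t=1.9705 [y] (6,6) — stop
  → r_2 = 1.9705
beam 3: φ=45°, α=60°
  cosα=0.5000 sinα=0.8660 | (4,5) | tMaxX 0.7800 tMaxY 0.5889 | tΔX 2.0000 tΔY 1.1547
    t=0.5889 [y] (4,6) — stop
  → r_3 = 0.5889

ranges = [2.7597, 1.9705, 0.5889]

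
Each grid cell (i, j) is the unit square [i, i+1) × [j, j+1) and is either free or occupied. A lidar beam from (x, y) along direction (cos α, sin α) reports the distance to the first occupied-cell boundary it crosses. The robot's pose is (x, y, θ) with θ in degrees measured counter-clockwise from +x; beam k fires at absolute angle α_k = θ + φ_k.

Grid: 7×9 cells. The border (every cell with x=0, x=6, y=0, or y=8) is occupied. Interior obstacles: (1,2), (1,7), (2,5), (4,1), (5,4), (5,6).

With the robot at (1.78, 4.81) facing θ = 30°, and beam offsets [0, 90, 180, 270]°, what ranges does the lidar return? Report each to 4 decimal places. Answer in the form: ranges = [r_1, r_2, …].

beam 1: φ=0°, α=30°
  cosα=0.8660 sinα=0.5000 | (1,4) | tMaxX 0.2540 tMaxY 0.3800 | tΔX 1.1547 tΔY 2.0000
    t=0.2540 [x] (2,4)
    t=0.3800 [y] (2,5) — stop
  → r_1 = 0.3800
beam 2: φ=90°, α=120°
  cosα=-0.5000 sinα=0.8660 | (1,4) | tMaxX 1.5600 tMaxY 0.2194 | tΔX 2.0000 tΔY 1.1547
    t=0.2194 [y] (1,5)
    t=1.3741 [y] (1,6)
    t=1.5600 [x] (0,6) — stop
  → r_2 = 1.5600
beam 3: φ=180°, α=210°
  cosα=-0.8660 sinα=-0.5000 | (1,4) | tMaxX 0.9007 tMaxY 1.6200 | tΔX 1.1547 tΔY 2.0000
    t=0.9007 [x] (0,4) — stop
  → r_3 = 0.9007
beam 4: φ=270°, α=300°
  cosα=0.5000 sinα=-0.8660 | (1,4) | tMaxX 0.4400 tMaxY 0.9353 | tΔX 2.0000 tΔY 1.1547
    t=0.4400 [x] (2,4)
    t=0.9353 [y] (2,3)
    t=2.0900 [y] (2,2)
    t=2.4400 [x] (3,2)
    t=3.2447 [y] (3,1)
    t=4.3994 [y] (3,0) — stop
  → r_4 = 4.3994

ranges = [0.3800, 1.5600, 0.9007, 4.3994]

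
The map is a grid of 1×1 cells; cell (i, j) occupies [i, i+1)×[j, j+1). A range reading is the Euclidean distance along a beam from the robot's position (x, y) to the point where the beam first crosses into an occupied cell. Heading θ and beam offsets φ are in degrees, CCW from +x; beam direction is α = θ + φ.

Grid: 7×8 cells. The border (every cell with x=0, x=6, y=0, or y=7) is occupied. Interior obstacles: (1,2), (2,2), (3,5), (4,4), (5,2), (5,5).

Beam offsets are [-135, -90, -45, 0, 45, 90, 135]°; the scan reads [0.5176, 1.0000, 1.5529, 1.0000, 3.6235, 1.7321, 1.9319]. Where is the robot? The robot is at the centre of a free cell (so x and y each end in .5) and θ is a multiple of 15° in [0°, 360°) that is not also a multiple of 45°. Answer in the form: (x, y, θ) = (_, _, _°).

(x, y, θ) = (4.5, 1.5, 60°)

Enumerate (i+0.5, j+0.5, θ) over the 24 free cells and 16 admissible headings. For each, cast all 7 beams and compare to the given ranges.
  (1.5, 5.5, 255°): beam 1 = 1.0000 ≠ 0.5176 ✗
  (5.5, 6.5, 345°): beam 1 = 1.7321 ≠ 0.5176 ✗
  (4.5, 2.5, 285°): beam 1 = 4.0415 ≠ 0.5176 ✗
  …
  (4.5, 1.5, 60°): r_1=0.5176, r_2=1.0000, r_3=1.5529, r_4=1.0000, r_5=3.6235, r_6=1.7321, r_7=1.9319 — all match ✓
Only this pose fits every beam.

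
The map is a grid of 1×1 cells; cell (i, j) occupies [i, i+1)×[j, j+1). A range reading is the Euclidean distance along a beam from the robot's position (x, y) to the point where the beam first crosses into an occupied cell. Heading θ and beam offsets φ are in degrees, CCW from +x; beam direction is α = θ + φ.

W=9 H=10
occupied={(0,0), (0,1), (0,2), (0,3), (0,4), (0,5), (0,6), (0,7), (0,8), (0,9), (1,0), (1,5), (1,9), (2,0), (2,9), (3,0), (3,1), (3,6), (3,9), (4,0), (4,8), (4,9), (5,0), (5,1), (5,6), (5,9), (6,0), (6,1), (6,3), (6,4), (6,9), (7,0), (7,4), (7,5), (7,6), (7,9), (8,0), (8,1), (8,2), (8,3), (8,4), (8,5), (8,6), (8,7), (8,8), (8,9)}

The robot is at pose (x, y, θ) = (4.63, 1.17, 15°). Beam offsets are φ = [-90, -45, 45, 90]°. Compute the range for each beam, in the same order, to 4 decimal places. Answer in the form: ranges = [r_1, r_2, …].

beam 1: φ=-90°, α=285°
  d=(0.2588,-0.9659)  start (4,1)  tX=1.4296 tY=0.1760  stride 1/|dx|=3.8637 1/|dy|=1.0353
    cross y-line → (4,0), t=0.1760 (wall)
  → r_1 = 0.1760
beam 2: φ=-45°, α=330°
  d=(0.8660,-0.5000)  start (4,1)  tX=0.4272 tY=0.3400  stride 1/|dx|=1.1547 1/|dy|=2.0000
    cross y-line → (4,0), t=0.3400 (wall)
  → r_2 = 0.3400
beam 3: φ=45°, α=60°
  d=(0.5000,0.8660)  start (4,1)  tX=0.7400 tY=0.9584  stride 1/|dx|=2.0000 1/|dy|=1.1547
    cross x-line → (5,1), t=0.7400 (wall)
  → r_3 = 0.7400
beam 4: φ=90°, α=105°
  d=(-0.2588,0.9659)  start (4,1)  tX=2.4341 tY=0.8593  stride 1/|dx|=3.8637 1/|dy|=1.0353
    cross y-line → (4,2), t=0.8593
    cross y-line → (4,3), t=1.8946
    cross x-line → (3,3), t=2.4341
    cross y-line → (3,4), t=2.9298
    cross y-line → (3,5), t=3.9651
    cross y-line → (3,6), t=5.0004 (wall)
  → r_4 = 5.0004

ranges = [0.1760, 0.3400, 0.7400, 5.0004]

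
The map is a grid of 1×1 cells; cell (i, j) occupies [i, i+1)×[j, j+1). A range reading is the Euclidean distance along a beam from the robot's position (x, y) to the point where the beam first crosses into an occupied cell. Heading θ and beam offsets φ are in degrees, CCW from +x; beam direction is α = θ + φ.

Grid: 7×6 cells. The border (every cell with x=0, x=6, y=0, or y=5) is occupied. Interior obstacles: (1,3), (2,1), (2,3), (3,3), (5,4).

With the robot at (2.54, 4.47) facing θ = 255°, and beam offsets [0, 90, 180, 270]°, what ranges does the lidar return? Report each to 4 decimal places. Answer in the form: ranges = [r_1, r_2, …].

ranges = [0.4866, 3.5821, 0.5487, 1.5943]

beam 1: φ=0°, α=255°
  direction (-0.2588, -0.9659); cell (2,4); t to first gridline: x 2.0864, y 0.4866 (then +3.8637 / +1.0353)
    (2,3) via y @ 0.4866  # hit
  → r_1 = 0.4866
beam 2: φ=90°, α=345°
  direction (0.9659, -0.2588); cell (2,4); t to first gridline: x 0.4762, y 1.8159 (then +1.0353 / +3.8637)
    (3,4) via x @ 0.4762
    (4,4) via x @ 1.5115
    (4,3) via y @ 1.8159
    (5,3) via x @ 2.5468
    (6,3) via x @ 3.5821  # hit
  → r_2 = 3.5821
beam 3: φ=180°, α=75°
  direction (0.2588, 0.9659); cell (2,4); t to first gridline: x 1.7773, y 0.5487 (then +3.8637 / +1.0353)
    (2,5) via y @ 0.5487  # hit
  → r_3 = 0.5487
beam 4: φ=270°, α=165°
  direction (-0.9659, 0.2588); cell (2,4); t to first gridline: x 0.5590, y 2.0478 (then +1.0353 / +3.8637)
    (1,4) via x @ 0.5590
    (0,4) via x @ 1.5943  # hit
  → r_4 = 1.5943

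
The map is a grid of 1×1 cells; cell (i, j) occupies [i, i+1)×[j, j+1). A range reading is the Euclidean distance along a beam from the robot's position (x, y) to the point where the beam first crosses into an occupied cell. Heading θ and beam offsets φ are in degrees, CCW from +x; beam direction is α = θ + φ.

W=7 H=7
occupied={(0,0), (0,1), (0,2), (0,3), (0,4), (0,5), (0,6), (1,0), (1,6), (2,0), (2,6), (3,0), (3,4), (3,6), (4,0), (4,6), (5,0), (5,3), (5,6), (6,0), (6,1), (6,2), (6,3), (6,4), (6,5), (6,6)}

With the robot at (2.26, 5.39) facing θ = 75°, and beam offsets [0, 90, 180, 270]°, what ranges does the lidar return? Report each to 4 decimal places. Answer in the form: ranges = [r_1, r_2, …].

ranges = [0.6315, 1.3044, 4.5449, 1.5068]

beam 1: φ=0°, α=75°
  cosα=0.2588 sinα=0.9659 | (2,5) | tMaxX 2.8591 tMaxY 0.6315 | tΔX 3.8637 tΔY 1.0353
    t=0.6315 [y] (2,6) — stop
  → r_1 = 0.6315
beam 2: φ=90°, α=165°
  cosα=-0.9659 sinα=0.2588 | (2,5) | tMaxX 0.2692 tMaxY 2.3569 | tΔX 1.0353 tΔY 3.8637
    t=0.2692 [x] (1,5)
    t=1.3044 [x] (0,5) — stop
  → r_2 = 1.3044
beam 3: φ=180°, α=255°
  cosα=-0.2588 sinα=-0.9659 | (2,5) | tMaxX 1.0046 tMaxY 0.4038 | tΔX 3.8637 tΔY 1.0353
    t=0.4038 [y] (2,4)
    t=1.0046 [x] (1,4)
    t=1.4390 [y] (1,3)
    t=2.4743 [y] (1,2)
    t=3.5096 [y] (1,1)
    t=4.5449 [y] (1,0) — stop
  → r_3 = 4.5449
beam 4: φ=270°, α=345°
  cosα=0.9659 sinα=-0.2588 | (2,5) | tMaxX 0.7661 tMaxY 1.5068 | tΔX 1.0353 tΔY 3.8637
    t=0.7661 [x] (3,5)
    t=1.5068 [y] (3,4) — stop
  → r_4 = 1.5068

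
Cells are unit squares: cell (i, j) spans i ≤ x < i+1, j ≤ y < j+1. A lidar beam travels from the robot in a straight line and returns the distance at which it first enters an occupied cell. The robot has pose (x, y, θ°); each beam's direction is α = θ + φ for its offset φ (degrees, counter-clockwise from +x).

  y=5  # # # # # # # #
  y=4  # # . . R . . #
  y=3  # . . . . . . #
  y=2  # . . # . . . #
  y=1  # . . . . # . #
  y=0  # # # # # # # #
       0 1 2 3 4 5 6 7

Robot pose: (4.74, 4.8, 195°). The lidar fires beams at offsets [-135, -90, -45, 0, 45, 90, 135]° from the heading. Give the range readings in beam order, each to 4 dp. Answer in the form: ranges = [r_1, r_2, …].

ranges = [0.2309, 0.2071, 0.4000, 2.8367, 2.0785, 2.8988, 2.6096]

beam 1: φ=-135°, α=60°
  direction (0.5000, 0.8660); cell (4,4); t to first gridline: x 0.5200, y 0.2309 (then +2.0000 / +1.1547)
    (4,5) via y @ 0.2309  # hit
  → r_1 = 0.2309
beam 2: φ=-90°, α=105°
  direction (-0.2588, 0.9659); cell (4,4); t to first gridline: x 2.8591, y 0.2071 (then +3.8637 / +1.0353)
    (4,5) via y @ 0.2071  # hit
  → r_2 = 0.2071
beam 3: φ=-45°, α=150°
  direction (-0.8660, 0.5000); cell (4,4); t to first gridline: x 0.8545, y 0.4000 (then +1.1547 / +2.0000)
    (4,5) via y @ 0.4000  # hit
  → r_3 = 0.4000
beam 4: φ=0°, α=195°
  direction (-0.9659, -0.2588); cell (4,4); t to first gridline: x 0.7661, y 3.0910 (then +1.0353 / +3.8637)
    (3,4) via x @ 0.7661
    (2,4) via x @ 1.8014
    (1,4) via x @ 2.8367  # hit
  → r_4 = 2.8367
beam 5: φ=45°, α=240°
  direction (-0.5000, -0.8660); cell (4,4); t to first gridline: x 1.4800, y 0.9238 (then +2.0000 / +1.1547)
    (4,3) via y @ 0.9238
    (3,3) via x @ 1.4800
    (3,2) via y @ 2.0785  # hit
  → r_5 = 2.0785
beam 6: φ=90°, α=285°
  direction (0.2588, -0.9659); cell (4,4); t to first gridline: x 1.0046, y 0.8282 (then +3.8637 / +1.0353)
    (4,3) via y @ 0.8282
    (5,3) via x @ 1.0046
    (5,2) via y @ 1.8635
    (5,1) via y @ 2.8988  # hit
  → r_6 = 2.8988
beam 7: φ=135°, α=330°
  direction (0.8660, -0.5000); cell (4,4); t to first gridline: x 0.3002, y 1.6000 (then +1.1547 / +2.0000)
    (5,4) via x @ 0.3002
    (6,4) via x @ 1.4549
    (6,3) via y @ 1.6000
    (7,3) via x @ 2.6096  # hit
  → r_7 = 2.6096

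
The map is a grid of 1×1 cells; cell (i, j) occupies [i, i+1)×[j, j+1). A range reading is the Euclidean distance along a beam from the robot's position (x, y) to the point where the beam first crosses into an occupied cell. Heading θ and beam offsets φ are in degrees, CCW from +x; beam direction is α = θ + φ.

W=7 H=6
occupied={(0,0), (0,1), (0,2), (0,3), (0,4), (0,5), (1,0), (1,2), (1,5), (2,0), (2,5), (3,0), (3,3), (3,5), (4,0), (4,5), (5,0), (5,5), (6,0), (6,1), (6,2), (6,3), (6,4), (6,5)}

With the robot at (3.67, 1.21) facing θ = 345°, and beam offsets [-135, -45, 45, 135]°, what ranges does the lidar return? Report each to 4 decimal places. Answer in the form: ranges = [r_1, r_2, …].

ranges = [0.4200, 0.2425, 2.6905, 4.3763]

beam 1: φ=-135°, α=210°
  dir = (cos 210°, sin 210°) = (-0.8660, -0.5000); from cell (3,1)
  next x-line at t=0.7736, next y-line at t=0.4200; Δt_x=1.1547, Δt_y=2.0000
    y: enter (3,0) at t=0.4200 ← occupied
  → r_1 = 0.4200
beam 2: φ=-45°, α=300°
  dir = (cos 300°, sin 300°) = (0.5000, -0.8660); from cell (3,1)
  next x-line at t=0.6600, next y-line at t=0.2425; Δt_x=2.0000, Δt_y=1.1547
    y: enter (3,0) at t=0.2425 ← occupied
  → r_2 = 0.2425
beam 3: φ=45°, α=30°
  dir = (cos 30°, sin 30°) = (0.8660, 0.5000); from cell (3,1)
  next x-line at t=0.3811, next y-line at t=1.5800; Δt_x=1.1547, Δt_y=2.0000
    x: enter (4,1) at t=0.3811
    x: enter (5,1) at t=1.5358
    y: enter (5,2) at t=1.5800
    x: enter (6,2) at t=2.6905 ← occupied
  → r_3 = 2.6905
beam 4: φ=135°, α=120°
  dir = (cos 120°, sin 120°) = (-0.5000, 0.8660); from cell (3,1)
  next x-line at t=1.3400, next y-line at t=0.9122; Δt_x=2.0000, Δt_y=1.1547
    y: enter (3,2) at t=0.9122
    x: enter (2,2) at t=1.3400
    y: enter (2,3) at t=2.0669
    y: enter (2,4) at t=3.2216
    x: enter (1,4) at t=3.3400
    y: enter (1,5) at t=4.3763 ← occupied
  → r_4 = 4.3763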